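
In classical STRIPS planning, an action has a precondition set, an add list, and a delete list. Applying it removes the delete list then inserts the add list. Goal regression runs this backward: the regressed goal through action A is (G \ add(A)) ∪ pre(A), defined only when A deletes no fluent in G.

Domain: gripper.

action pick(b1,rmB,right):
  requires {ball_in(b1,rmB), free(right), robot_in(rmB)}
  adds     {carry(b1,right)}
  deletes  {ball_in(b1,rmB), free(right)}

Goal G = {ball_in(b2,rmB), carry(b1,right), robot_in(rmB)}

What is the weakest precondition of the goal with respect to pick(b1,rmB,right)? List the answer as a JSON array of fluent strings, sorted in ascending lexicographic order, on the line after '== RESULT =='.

Regress:
  G ∩ del = {}  (empty — regression defined)
  G \ add = {ball_in(b2,rmB), carry(b1,right), robot_in(rmB)} \ {carry(b1,right)} = {ball_in(b2,rmB), robot_in(rmB)}
  ∪ pre   = {ball_in(b2,rmB), robot_in(rmB)} ∪ {ball_in(b1,rmB), free(right), robot_in(rmB)}
          = {ball_in(b1,rmB), ball_in(b2,rmB), free(right), robot_in(rmB)}

== RESULT ==
["ball_in(b1,rmB)", "ball_in(b2,rmB)", "free(right)", "robot_in(rmB)"]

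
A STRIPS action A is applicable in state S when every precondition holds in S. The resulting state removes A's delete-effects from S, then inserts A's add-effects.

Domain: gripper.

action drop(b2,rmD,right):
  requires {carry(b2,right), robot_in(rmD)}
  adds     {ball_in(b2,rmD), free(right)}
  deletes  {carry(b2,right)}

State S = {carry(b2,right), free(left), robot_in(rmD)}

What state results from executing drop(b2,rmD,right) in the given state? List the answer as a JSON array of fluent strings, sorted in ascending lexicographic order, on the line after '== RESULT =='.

Progress:
  pre ⊆ S: {carry(b2,right), robot_in(rmD)} ⊆ S  — applicable
  S \ del = {free(left), robot_in(rmD)}
  ∪ add   = {ball_in(b2,rmD), free(left), free(right), robot_in(rmD)}

== RESULT ==
["ball_in(b2,rmD)", "free(left)", "free(right)", "robot_in(rmD)"]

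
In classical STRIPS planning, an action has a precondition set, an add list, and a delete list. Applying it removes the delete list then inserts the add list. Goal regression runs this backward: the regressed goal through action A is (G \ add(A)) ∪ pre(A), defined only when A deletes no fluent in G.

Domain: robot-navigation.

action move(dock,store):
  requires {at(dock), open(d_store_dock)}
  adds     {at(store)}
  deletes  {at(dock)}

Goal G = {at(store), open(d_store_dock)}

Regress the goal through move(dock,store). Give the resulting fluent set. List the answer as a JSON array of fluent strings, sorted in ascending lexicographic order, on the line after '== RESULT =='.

Regress:
  G ∩ del = {}  (empty — regression defined)
  G \ add = {at(store), open(d_store_dock)} \ {at(store)} = {open(d_store_dock)}
  ∪ pre   = {open(d_store_dock)} ∪ {at(dock), open(d_store_dock)}
          = {at(dock), open(d_store_dock)}

== RESULT ==
["at(dock)", "open(d_store_dock)"]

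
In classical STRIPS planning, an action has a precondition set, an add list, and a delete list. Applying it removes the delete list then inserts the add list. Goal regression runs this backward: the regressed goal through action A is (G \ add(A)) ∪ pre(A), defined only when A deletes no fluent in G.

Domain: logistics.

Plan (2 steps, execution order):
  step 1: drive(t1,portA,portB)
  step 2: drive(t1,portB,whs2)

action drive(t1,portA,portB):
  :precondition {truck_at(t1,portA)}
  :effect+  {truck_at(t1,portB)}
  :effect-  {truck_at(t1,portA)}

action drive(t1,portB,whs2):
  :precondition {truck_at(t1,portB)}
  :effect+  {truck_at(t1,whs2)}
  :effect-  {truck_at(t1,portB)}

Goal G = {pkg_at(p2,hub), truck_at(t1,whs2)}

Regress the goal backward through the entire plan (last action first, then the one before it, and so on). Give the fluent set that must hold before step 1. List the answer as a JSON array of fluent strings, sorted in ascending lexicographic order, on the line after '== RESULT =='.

Regress step by step:
  through step 2 (drive(t1,portB,whs2)): drop {truck_at(t1,whs2)}, keep {pkg_at(p2,hub)}, require {truck_at(t1,portB)}
    → {pkg_at(p2,hub), truck_at(t1,portB)}
  through step 1 (drive(t1,portA,portB)): drop {truck_at(t1,portB)}, keep {pkg_at(p2,hub)}, require {truck_at(t1,portA)}
    → {pkg_at(p2,hub), truck_at(t1,portA)}

== RESULT ==
["pkg_at(p2,hub)", "truck_at(t1,portA)"]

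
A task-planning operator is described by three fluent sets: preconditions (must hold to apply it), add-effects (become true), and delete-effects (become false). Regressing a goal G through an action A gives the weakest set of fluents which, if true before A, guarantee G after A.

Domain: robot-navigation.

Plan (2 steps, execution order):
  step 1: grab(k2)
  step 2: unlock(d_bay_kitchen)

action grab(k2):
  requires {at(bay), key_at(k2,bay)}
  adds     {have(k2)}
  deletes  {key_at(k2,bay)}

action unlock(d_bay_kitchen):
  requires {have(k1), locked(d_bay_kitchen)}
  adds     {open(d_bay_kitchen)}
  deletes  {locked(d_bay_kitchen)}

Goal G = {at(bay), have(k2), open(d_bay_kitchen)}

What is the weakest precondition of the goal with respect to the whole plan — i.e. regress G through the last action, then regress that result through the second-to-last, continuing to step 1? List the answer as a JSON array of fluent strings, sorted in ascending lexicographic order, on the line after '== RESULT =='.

Work backward from the goal:
  through step 2 (unlock(d_bay_kitchen)): drop {open(d_bay_kitchen)}, keep {at(bay), have(k2)}, require {have(k1), locked(d_bay_kitchen)}
    → {at(bay), have(k1), have(k2), locked(d_bay_kitchen)}
  through step 1 (grab(k2)): drop {have(k2)}, keep {at(bay), have(k1), locked(d_bay_kitchen)}, require {at(bay), key_at(k2,bay)}
    → {at(bay), have(k1), key_at(k2,bay), locked(d_bay_kitchen)}

== RESULT ==
["at(bay)", "have(k1)", "key_at(k2,bay)", "locked(d_bay_kitchen)"]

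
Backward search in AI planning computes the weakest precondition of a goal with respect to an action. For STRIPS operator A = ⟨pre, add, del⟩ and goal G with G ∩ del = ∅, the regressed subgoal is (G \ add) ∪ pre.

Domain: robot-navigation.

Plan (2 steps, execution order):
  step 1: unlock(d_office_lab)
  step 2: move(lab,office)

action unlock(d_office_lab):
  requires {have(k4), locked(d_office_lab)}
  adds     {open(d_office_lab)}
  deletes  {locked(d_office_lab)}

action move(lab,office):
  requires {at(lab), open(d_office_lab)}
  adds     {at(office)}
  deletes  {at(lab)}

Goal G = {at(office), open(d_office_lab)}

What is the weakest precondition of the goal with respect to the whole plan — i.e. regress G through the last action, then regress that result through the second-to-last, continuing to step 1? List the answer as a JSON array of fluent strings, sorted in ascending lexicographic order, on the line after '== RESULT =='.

Work backward from the goal:
  through step 2 (move(lab,office)): drop {at(office)}, keep {open(d_office_lab)}, require {at(lab), open(d_office_lab)}
    → {at(lab), open(d_office_lab)}
  through step 1 (unlock(d_office_lab)): drop {open(d_office_lab)}, keep {at(lab)}, require {have(k4), locked(d_office_lab)}
    → {at(lab), have(k4), locked(d_office_lab)}

== RESULT ==
["at(lab)", "have(k4)", "locked(d_office_lab)"]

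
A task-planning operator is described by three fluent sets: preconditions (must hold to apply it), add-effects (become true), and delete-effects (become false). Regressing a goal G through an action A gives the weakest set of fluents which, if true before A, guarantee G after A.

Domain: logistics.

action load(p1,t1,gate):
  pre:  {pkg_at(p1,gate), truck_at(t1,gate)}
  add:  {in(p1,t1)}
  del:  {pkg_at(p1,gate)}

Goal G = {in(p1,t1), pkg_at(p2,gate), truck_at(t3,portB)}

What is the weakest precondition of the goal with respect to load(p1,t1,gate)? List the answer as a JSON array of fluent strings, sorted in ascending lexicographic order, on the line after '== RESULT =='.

Regress:
  G ∩ del = {}  (empty — regression defined)
  G \ add = {in(p1,t1), pkg_at(p2,gate), truck_at(t3,portB)} \ {in(p1,t1)} = {pkg_at(p2,gate), truck_at(t3,portB)}
  ∪ pre   = {pkg_at(p2,gate), truck_at(t3,portB)} ∪ {pkg_at(p1,gate), truck_at(t1,gate)}
          = {pkg_at(p1,gate), pkg_at(p2,gate), truck_at(t1,gate), truck_at(t3,portB)}

== RESULT ==
["pkg_at(p1,gate)", "pkg_at(p2,gate)", "truck_at(t1,gate)", "truck_at(t3,portB)"]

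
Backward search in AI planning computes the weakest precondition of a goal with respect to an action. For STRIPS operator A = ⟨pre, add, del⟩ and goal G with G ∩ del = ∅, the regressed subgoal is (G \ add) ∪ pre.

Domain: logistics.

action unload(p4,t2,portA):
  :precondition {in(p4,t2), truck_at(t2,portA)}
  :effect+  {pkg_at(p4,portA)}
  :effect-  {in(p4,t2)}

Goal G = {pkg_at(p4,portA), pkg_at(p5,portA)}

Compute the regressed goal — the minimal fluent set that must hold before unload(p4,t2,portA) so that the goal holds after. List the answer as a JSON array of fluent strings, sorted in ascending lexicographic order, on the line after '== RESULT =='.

Compute (G \ add) ∪ pre:
  G ∩ del = {}  (empty — regression defined)
  G \ add = {pkg_at(p4,portA), pkg_at(p5,portA)} \ {pkg_at(p4,portA)} = {pkg_at(p5,portA)}
  ∪ pre   = {pkg_at(p5,portA)} ∪ {in(p4,t2), truck_at(t2,portA)}
          = {in(p4,t2), pkg_at(p5,portA), truck_at(t2,portA)}

== RESULT ==
["in(p4,t2)", "pkg_at(p5,portA)", "truck_at(t2,portA)"]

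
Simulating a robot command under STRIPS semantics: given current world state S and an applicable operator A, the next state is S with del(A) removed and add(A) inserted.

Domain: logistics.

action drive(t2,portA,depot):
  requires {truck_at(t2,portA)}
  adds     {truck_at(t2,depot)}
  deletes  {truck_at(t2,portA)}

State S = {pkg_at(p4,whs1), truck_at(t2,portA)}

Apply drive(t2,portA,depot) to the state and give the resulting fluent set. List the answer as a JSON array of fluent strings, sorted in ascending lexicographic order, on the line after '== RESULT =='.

Progress:
  pre ⊆ S: {truck_at(t2,portA)} ⊆ S  — applicable
  S \ del = {pkg_at(p4,whs1)}
  ∪ add   = {pkg_at(p4,whs1), truck_at(t2,depot)}

== RESULT ==
["pkg_at(p4,whs1)", "truck_at(t2,depot)"]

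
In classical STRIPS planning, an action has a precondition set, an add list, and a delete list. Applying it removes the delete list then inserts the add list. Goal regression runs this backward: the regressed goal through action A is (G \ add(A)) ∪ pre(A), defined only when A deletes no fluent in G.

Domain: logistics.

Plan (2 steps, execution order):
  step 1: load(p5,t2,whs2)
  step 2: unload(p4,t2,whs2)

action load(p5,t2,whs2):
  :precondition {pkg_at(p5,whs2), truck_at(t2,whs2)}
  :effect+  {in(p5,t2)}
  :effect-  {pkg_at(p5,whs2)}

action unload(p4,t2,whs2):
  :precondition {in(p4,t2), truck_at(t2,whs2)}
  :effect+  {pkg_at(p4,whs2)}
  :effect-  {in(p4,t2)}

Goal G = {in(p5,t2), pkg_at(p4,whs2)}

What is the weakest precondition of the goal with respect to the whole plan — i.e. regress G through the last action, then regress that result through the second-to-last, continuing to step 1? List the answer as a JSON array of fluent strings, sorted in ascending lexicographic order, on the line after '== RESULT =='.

Regress step by step:
  through step 2 (unload(p4,t2,whs2)): drop {pkg_at(p4,whs2)}, keep {in(p5,t2)}, require {in(p4,t2), truck_at(t2,whs2)}
    → {in(p4,t2), in(p5,t2), truck_at(t2,whs2)}
  through step 1 (load(p5,t2,whs2)): drop {in(p5,t2)}, keep {in(p4,t2), truck_at(t2,whs2)}, require {pkg_at(p5,whs2), truck_at(t2,whs2)}
    → {in(p4,t2), pkg_at(p5,whs2), truck_at(t2,whs2)}

== RESULT ==
["in(p4,t2)", "pkg_at(p5,whs2)", "truck_at(t2,whs2)"]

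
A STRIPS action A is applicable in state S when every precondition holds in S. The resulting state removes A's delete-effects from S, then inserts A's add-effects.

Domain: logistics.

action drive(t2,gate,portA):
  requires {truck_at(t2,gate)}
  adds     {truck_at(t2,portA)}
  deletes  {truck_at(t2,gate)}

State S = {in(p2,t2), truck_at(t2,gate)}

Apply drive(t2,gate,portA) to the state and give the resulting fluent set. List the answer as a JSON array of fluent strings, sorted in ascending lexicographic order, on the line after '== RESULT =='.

Compute (S \ del) ∪ add:
  pre ⊆ S: {truck_at(t2,gate)} ⊆ S  — applicable
  S \ del = {in(p2,t2)}
  ∪ add   = {in(p2,t2), truck_at(t2,portA)}

== RESULT ==
["in(p2,t2)", "truck_at(t2,portA)"]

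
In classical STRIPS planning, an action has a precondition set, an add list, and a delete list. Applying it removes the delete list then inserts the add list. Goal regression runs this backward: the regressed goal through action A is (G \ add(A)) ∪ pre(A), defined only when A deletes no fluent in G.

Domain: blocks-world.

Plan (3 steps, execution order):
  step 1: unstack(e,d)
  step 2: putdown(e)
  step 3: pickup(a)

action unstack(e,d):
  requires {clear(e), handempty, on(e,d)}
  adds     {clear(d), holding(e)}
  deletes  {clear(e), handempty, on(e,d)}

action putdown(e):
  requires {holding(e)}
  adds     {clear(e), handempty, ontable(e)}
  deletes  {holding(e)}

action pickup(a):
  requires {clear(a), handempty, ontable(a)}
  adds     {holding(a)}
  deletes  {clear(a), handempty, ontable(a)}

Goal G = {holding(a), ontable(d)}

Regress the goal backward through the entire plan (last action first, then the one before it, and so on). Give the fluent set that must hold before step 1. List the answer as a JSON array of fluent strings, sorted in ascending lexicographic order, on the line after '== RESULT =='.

Work backward from the goal:
  through step 3 (pickup(a)): drop {holding(a)}, keep {ontable(d)}, require {clear(a), handempty, ontable(a)}
    → {clear(a), handempty, ontable(a), ontable(d)}
  through step 2 (putdown(e)): drop {handempty}, keep {clear(a), ontable(a), ontable(d)}, require {holding(e)}
    → {clear(a), holding(e), ontable(a), ontable(d)}
  through step 1 (unstack(e,d)): drop {holding(e)}, keep {clear(a), ontable(a), ontable(d)}, require {clear(e), handempty, on(e,d)}
    → {clear(a), clear(e), handempty, on(e,d), ontable(a), ontable(d)}

== RESULT ==
["clear(a)", "clear(e)", "handempty", "on(e,d)", "ontable(a)", "ontable(d)"]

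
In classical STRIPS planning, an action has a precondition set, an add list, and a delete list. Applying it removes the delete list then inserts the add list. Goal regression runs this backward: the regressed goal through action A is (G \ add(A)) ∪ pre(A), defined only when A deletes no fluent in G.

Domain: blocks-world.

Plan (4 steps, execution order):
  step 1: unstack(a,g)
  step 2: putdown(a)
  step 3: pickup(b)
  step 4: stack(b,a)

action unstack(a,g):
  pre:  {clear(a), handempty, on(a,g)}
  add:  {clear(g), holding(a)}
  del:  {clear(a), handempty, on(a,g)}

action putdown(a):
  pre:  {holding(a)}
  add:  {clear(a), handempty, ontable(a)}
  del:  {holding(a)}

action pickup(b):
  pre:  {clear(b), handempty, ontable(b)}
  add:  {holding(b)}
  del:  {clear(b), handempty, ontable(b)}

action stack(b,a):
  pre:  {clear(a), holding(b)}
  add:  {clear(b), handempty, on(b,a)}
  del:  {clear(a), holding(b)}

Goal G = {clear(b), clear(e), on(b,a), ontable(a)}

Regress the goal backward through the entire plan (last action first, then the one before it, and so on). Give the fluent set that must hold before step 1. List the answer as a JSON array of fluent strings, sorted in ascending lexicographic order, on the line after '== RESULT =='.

Work backward from the goal:
  through step 4 (stack(b,a)): drop {clear(b), on(b,a)}, keep {clear(e), ontable(a)}, require {clear(a), holding(b)}
    → {clear(a), clear(e), holding(b), ontable(a)}
  through step 3 (pickup(b)): drop {holding(b)}, keep {clear(a), clear(e), ontable(a)}, require {clear(b), handempty, ontable(b)}
    → {clear(a), clear(b), clear(e), handempty, ontable(a), ontable(b)}
  through step 2 (putdown(a)): drop {clear(a), handempty, ontable(a)}, keep {clear(b), clear(e), ontable(b)}, require {holding(a)}
    → {clear(b), clear(e), holding(a), ontable(b)}
  through step 1 (unstack(a,g)): drop {holding(a)}, keep {clear(b), clear(e), ontable(b)}, require {clear(a), handempty, on(a,g)}
    → {clear(a), clear(b), clear(e), handempty, on(a,g), ontable(b)}

== RESULT ==
["clear(a)", "clear(b)", "clear(e)", "handempty", "on(a,g)", "ontable(b)"]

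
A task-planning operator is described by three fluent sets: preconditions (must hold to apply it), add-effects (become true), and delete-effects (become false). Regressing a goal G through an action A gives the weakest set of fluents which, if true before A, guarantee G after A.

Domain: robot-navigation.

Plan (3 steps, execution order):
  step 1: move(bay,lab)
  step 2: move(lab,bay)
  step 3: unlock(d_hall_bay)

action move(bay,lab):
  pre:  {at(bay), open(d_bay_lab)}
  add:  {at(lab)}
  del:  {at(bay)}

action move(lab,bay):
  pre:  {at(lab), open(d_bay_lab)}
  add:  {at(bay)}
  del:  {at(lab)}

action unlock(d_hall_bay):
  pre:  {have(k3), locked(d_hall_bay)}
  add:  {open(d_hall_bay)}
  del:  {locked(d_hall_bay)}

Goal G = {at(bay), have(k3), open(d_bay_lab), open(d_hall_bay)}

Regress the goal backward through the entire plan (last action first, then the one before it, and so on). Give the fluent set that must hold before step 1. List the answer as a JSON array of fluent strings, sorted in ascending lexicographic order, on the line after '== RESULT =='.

Work backward from the goal:
  through step 3 (unlock(d_hall_bay)): drop {open(d_hall_bay)}, keep {at(bay), have(k3), open(d_bay_lab)}, require {have(k3), locked(d_hall_bay)}
    → {at(bay), have(k3), locked(d_hall_bay), open(d_bay_lab)}
  through step 2 (move(lab,bay)): drop {at(bay)}, keep {have(k3), locked(d_hall_bay), open(d_bay_lab)}, require {at(lab), open(d_bay_lab)}
    → {at(lab), have(k3), locked(d_hall_bay), open(d_bay_lab)}
  through step 1 (move(bay,lab)): drop {at(lab)}, keep {have(k3), locked(d_hall_bay), open(d_bay_lab)}, require {at(bay), open(d_bay_lab)}
    → {at(bay), have(k3), locked(d_hall_bay), open(d_bay_lab)}

== RESULT ==
["at(bay)", "have(k3)", "locked(d_hall_bay)", "open(d_bay_lab)"]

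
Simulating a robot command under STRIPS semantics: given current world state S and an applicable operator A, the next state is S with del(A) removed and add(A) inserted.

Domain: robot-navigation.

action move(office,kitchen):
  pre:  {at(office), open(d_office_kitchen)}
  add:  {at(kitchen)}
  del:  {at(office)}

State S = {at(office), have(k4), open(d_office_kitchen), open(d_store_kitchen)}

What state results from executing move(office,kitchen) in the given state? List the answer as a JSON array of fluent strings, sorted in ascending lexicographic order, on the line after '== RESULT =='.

Compute (S \ del) ∪ add:
  pre ⊆ S: {at(office), open(d_office_kitchen)} ⊆ S  — applicable
  S \ del = {have(k4), open(d_office_kitchen), open(d_store_kitchen)}
  ∪ add   = {at(kitchen), have(k4), open(d_office_kitchen), open(d_store_kitchen)}

== RESULT ==
["at(kitchen)", "have(k4)", "open(d_office_kitchen)", "open(d_store_kitchen)"]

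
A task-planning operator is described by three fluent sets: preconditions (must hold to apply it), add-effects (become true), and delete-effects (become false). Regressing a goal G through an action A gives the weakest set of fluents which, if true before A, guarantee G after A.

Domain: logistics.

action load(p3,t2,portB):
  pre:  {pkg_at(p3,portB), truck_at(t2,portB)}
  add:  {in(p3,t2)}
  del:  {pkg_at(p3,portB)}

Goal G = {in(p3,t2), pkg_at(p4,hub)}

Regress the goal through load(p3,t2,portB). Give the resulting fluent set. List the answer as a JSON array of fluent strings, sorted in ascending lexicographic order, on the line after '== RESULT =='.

Compute (G \ add) ∪ pre:
  G ∩ del = {}  (empty — regression defined)
  G \ add = {in(p3,t2), pkg_at(p4,hub)} \ {in(p3,t2)} = {pkg_at(p4,hub)}
  ∪ pre   = {pkg_at(p4,hub)} ∪ {pkg_at(p3,portB), truck_at(t2,portB)}
          = {pkg_at(p3,portB), pkg_at(p4,hub), truck_at(t2,portB)}

== RESULT ==
["pkg_at(p3,portB)", "pkg_at(p4,hub)", "truck_at(t2,portB)"]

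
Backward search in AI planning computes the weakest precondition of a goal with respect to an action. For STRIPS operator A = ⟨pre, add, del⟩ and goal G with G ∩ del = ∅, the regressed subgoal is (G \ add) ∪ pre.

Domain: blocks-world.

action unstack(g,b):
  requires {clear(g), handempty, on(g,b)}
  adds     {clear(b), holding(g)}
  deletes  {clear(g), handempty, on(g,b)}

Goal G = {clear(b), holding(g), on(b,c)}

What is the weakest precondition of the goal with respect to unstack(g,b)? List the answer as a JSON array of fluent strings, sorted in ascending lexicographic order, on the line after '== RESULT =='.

Compute (G \ add) ∪ pre:
  G ∩ del = {}  (empty — regression defined)
  G \ add = {clear(b), holding(g), on(b,c)} \ {clear(b), holding(g)} = {on(b,c)}
  ∪ pre   = {on(b,c)} ∪ {clear(g), handempty, on(g,b)}
          = {clear(g), handempty, on(b,c), on(g,b)}

== RESULT ==
["clear(g)", "handempty", "on(b,c)", "on(g,b)"]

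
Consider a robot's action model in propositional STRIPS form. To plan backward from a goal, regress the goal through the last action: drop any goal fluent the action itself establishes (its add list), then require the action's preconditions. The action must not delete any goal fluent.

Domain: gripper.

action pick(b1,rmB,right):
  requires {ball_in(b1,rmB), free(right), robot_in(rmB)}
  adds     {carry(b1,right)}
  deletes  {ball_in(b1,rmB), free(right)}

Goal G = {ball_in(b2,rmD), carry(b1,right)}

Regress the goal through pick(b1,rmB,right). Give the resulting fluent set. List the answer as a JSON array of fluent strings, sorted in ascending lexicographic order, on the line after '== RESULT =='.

Regress:
  G ∩ del = {}  (empty — regression defined)
  G \ add = {ball_in(b2,rmD), carry(b1,right)} \ {carry(b1,right)} = {ball_in(b2,rmD)}
  ∪ pre   = {ball_in(b2,rmD)} ∪ {ball_in(b1,rmB), free(right), robot_in(rmB)}
          = {ball_in(b1,rmB), ball_in(b2,rmD), free(right), robot_in(rmB)}

== RESULT ==
["ball_in(b1,rmB)", "ball_in(b2,rmD)", "free(right)", "robot_in(rmB)"]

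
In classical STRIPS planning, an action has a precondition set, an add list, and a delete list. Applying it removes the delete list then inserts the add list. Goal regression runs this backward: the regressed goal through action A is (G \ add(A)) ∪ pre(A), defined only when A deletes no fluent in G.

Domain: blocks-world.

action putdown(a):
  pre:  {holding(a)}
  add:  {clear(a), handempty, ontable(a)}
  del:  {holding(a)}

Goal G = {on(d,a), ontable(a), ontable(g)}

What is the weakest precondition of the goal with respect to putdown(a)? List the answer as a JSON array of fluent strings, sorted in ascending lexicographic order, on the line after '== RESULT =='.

Regress:
  G ∩ del = {}  (empty — regression defined)
  G \ add = {on(d,a), ontable(a), ontable(g)} \ {clear(a), handempty, ontable(a)} = {on(d,a), ontable(g)}
  ∪ pre   = {on(d,a), ontable(g)} ∪ {holding(a)}
          = {holding(a), on(d,a), ontable(g)}

== RESULT ==
["holding(a)", "on(d,a)", "ontable(g)"]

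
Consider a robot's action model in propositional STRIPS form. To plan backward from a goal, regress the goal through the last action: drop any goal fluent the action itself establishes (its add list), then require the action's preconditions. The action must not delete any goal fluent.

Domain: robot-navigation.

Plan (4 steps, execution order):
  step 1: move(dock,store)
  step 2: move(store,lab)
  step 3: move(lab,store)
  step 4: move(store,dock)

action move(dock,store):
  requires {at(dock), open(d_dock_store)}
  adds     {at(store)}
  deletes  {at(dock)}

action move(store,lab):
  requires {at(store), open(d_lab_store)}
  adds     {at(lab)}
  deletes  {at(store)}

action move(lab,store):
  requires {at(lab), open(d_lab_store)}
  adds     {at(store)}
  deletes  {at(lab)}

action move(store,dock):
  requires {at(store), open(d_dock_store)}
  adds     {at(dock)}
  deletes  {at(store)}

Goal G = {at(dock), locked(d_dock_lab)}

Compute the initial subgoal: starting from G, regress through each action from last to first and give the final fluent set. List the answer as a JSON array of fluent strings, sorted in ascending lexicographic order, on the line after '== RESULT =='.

Regress step by step:
  through step 4 (move(store,dock)): drop {at(dock)}, keep {locked(d_dock_lab)}, require {at(store), open(d_dock_store)}
    → {at(store), locked(d_dock_lab), open(d_dock_store)}
  through step 3 (move(lab,store)): drop {at(store)}, keep {locked(d_dock_lab), open(d_dock_store)}, require {at(lab), open(d_lab_store)}
    → {at(lab), locked(d_dock_lab), open(d_dock_store), open(d_lab_store)}
  through step 2 (move(store,lab)): drop {at(lab)}, keep {locked(d_dock_lab), open(d_dock_store), open(d_lab_store)}, require {at(store), open(d_lab_store)}
    → {at(store), locked(d_dock_lab), open(d_dock_store), open(d_lab_store)}
  through step 1 (move(dock,store)): drop {at(store)}, keep {locked(d_dock_lab), open(d_dock_store), open(d_lab_store)}, require {at(dock), open(d_dock_store)}
    → {at(dock), locked(d_dock_lab), open(d_dock_store), open(d_lab_store)}

== RESULT ==
["at(dock)", "locked(d_dock_lab)", "open(d_dock_store)", "open(d_lab_store)"]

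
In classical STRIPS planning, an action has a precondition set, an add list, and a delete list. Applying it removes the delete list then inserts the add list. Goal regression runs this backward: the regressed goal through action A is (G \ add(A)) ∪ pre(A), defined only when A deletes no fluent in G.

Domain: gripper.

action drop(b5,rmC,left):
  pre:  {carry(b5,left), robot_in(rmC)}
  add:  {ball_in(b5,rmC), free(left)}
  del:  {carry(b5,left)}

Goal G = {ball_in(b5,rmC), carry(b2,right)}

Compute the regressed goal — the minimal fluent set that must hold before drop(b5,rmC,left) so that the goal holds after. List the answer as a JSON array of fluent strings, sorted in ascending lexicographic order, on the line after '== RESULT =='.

Regress:
  G ∩ del = {}  (empty — regression defined)
  G \ add = {ball_in(b5,rmC), carry(b2,right)} \ {ball_in(b5,rmC), free(left)} = {carry(b2,right)}
  ∪ pre   = {carry(b2,right)} ∪ {carry(b5,left), robot_in(rmC)}
          = {carry(b2,right), carry(b5,left), robot_in(rmC)}

== RESULT ==
["carry(b2,right)", "carry(b5,left)", "robot_in(rmC)"]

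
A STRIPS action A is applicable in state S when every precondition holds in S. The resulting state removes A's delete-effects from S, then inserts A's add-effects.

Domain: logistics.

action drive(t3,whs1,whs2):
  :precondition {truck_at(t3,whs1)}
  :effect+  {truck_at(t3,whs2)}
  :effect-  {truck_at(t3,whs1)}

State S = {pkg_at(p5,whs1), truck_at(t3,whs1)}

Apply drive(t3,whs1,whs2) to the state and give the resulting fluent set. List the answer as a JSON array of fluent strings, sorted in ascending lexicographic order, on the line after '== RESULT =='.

Compute (S \ del) ∪ add:
  pre ⊆ S: {truck_at(t3,whs1)} ⊆ S  — applicable
  S \ del = {pkg_at(p5,whs1)}
  ∪ add   = {pkg_at(p5,whs1), truck_at(t3,whs2)}

== RESULT ==
["pkg_at(p5,whs1)", "truck_at(t3,whs2)"]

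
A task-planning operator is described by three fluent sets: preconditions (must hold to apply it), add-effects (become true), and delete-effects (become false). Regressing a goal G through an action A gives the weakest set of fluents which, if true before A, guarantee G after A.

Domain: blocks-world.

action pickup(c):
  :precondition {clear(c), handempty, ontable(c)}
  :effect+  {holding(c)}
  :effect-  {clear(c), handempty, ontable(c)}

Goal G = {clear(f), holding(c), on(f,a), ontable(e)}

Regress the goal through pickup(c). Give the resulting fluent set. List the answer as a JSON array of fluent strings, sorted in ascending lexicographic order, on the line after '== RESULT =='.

Compute (G \ add) ∪ pre:
  G ∩ del = {}  (empty — regression defined)
  G \ add = {clear(f), holding(c), on(f,a), ontable(e)} \ {holding(c)} = {clear(f), on(f,a), ontable(e)}
  ∪ pre   = {clear(f), on(f,a), ontable(e)} ∪ {clear(c), handempty, ontable(c)}
          = {clear(c), clear(f), handempty, on(f,a), ontable(c), ontable(e)}

== RESULT ==
["clear(c)", "clear(f)", "handempty", "on(f,a)", "ontable(c)", "ontable(e)"]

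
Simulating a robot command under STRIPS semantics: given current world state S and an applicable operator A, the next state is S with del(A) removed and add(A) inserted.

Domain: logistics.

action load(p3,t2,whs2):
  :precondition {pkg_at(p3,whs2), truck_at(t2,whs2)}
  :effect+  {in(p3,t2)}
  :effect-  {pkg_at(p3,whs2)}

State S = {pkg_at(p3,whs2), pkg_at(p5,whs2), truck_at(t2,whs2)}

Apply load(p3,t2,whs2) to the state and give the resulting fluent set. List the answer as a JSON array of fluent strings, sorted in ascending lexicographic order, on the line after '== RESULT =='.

Progress:
  pre ⊆ S: {pkg_at(p3,whs2), truck_at(t2,whs2)} ⊆ S  — applicable
  S \ del = {pkg_at(p5,whs2), truck_at(t2,whs2)}
  ∪ add   = {in(p3,t2), pkg_at(p5,whs2), truck_at(t2,whs2)}

== RESULT ==
["in(p3,t2)", "pkg_at(p5,whs2)", "truck_at(t2,whs2)"]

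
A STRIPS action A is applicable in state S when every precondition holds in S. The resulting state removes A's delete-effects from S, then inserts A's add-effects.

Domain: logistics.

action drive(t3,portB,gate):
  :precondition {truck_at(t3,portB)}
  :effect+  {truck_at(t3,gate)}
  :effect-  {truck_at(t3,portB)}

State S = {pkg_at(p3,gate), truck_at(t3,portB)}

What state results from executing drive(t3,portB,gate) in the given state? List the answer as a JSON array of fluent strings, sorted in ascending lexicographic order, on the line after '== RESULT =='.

Compute (S \ del) ∪ add:
  pre ⊆ S: {truck_at(t3,portB)} ⊆ S  — applicable
  S \ del = {pkg_at(p3,gate)}
  ∪ add   = {pkg_at(p3,gate), truck_at(t3,gate)}

== RESULT ==
["pkg_at(p3,gate)", "truck_at(t3,gate)"]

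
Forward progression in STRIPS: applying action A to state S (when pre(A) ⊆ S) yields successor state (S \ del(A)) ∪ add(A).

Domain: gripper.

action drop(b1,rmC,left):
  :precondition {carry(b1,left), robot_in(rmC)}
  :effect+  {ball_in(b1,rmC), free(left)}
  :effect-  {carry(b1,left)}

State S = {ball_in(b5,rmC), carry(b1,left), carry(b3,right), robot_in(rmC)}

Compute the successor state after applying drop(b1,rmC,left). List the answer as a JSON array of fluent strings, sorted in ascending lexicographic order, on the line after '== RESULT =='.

Compute (S \ del) ∪ add:
  pre ⊆ S: {carry(b1,left), robot_in(rmC)} ⊆ S  — applicable
  S \ del = {ball_in(b5,rmC), carry(b3,right), robot_in(rmC)}
  ∪ add   = {ball_in(b1,rmC), ball_in(b5,rmC), carry(b3,right), free(left), robot_in(rmC)}

== RESULT ==
["ball_in(b1,rmC)", "ball_in(b5,rmC)", "carry(b3,right)", "free(left)", "robot_in(rmC)"]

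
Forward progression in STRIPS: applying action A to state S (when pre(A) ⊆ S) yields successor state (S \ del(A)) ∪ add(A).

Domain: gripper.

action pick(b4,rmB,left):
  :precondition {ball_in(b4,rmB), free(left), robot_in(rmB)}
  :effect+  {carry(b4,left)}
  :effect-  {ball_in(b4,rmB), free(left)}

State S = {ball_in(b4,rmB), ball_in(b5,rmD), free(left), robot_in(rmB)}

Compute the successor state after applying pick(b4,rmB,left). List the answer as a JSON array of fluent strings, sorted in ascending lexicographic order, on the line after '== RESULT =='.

Progress:
  pre ⊆ S: {ball_in(b4,rmB), free(left), robot_in(rmB)} ⊆ S  — applicable
  S \ del = {ball_in(b5,rmD), robot_in(rmB)}
  ∪ add   = {ball_in(b5,rmD), carry(b4,left), robot_in(rmB)}

== RESULT ==
["ball_in(b5,rmD)", "carry(b4,left)", "robot_in(rmB)"]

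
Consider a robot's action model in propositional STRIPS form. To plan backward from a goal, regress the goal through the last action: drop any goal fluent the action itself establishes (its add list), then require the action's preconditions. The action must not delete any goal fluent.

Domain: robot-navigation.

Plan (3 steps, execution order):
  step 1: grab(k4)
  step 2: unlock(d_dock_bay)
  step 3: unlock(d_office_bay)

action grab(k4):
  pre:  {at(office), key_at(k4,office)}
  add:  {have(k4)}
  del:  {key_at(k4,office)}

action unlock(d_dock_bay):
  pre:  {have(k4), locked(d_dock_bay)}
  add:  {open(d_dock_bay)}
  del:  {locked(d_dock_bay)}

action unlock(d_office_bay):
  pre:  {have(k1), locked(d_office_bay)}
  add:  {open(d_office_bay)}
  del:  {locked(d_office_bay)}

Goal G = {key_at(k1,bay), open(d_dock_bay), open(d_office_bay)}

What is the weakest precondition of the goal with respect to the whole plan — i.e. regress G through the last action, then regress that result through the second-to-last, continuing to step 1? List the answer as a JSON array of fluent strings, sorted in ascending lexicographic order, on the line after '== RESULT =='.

Regress step by step:
  through step 3 (unlock(d_office_bay)): drop {open(d_office_bay)}, keep {key_at(k1,bay), open(d_dock_bay)}, require {have(k1), locked(d_office_bay)}
    → {have(k1), key_at(k1,bay), locked(d_office_bay), open(d_dock_bay)}
  through step 2 (unlock(d_dock_bay)): drop {open(d_dock_bay)}, keep {have(k1), key_at(k1,bay), locked(d_office_bay)}, require {have(k4), locked(d_dock_bay)}
    → {have(k1), have(k4), key_at(k1,bay), locked(d_dock_bay), locked(d_office_bay)}
  through step 1 (grab(k4)): drop {have(k4)}, keep {have(k1), key_at(k1,bay), locked(d_dock_bay), locked(d_office_bay)}, require {at(office), key_at(k4,office)}
    → {at(office), have(k1), key_at(k1,bay), key_at(k4,office), locked(d_dock_bay), locked(d_office_bay)}

== RESULT ==
["at(office)", "have(k1)", "key_at(k1,bay)", "key_at(k4,office)", "locked(d_dock_bay)", "locked(d_office_bay)"]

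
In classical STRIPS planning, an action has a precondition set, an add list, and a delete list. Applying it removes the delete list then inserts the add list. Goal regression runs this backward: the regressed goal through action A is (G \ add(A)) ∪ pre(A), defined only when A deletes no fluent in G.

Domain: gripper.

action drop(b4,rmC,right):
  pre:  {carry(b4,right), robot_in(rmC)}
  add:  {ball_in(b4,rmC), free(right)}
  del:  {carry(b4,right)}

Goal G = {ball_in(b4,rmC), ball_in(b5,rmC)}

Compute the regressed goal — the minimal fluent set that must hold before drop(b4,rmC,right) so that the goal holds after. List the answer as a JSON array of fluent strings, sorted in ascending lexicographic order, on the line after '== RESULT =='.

Compute (G \ add) ∪ pre:
  G ∩ del = {}  (empty — regression defined)
  G \ add = {ball_in(b4,rmC), ball_in(b5,rmC)} \ {ball_in(b4,rmC), free(right)} = {ball_in(b5,rmC)}
  ∪ pre   = {ball_in(b5,rmC)} ∪ {carry(b4,right), robot_in(rmC)}
          = {ball_in(b5,rmC), carry(b4,right), robot_in(rmC)}

== RESULT ==
["ball_in(b5,rmC)", "carry(b4,right)", "robot_in(rmC)"]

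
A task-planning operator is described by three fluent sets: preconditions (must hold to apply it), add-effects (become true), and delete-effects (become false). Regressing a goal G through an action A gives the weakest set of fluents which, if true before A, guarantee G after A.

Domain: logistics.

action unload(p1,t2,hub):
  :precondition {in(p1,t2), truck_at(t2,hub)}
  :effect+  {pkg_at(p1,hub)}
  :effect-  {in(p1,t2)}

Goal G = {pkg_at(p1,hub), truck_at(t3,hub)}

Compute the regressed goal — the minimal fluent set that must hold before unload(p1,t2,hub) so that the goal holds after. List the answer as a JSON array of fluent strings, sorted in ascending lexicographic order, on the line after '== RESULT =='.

Regress:
  G ∩ del = {}  (empty — regression defined)
  G \ add = {pkg_at(p1,hub), truck_at(t3,hub)} \ {pkg_at(p1,hub)} = {truck_at(t3,hub)}
  ∪ pre   = {truck_at(t3,hub)} ∪ {in(p1,t2), truck_at(t2,hub)}
          = {in(p1,t2), truck_at(t2,hub), truck_at(t3,hub)}

== RESULT ==
["in(p1,t2)", "truck_at(t2,hub)", "truck_at(t3,hub)"]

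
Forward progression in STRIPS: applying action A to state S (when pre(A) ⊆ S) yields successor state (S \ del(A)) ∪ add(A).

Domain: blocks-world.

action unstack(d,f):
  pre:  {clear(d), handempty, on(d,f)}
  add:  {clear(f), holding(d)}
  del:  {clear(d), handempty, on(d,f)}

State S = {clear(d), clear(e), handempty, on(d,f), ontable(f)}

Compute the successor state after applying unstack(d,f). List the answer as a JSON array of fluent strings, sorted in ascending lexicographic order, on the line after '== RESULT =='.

Progress:
  pre ⊆ S: {clear(d), handempty, on(d,f)} ⊆ S  — applicable
  S \ del = {clear(e), ontable(f)}
  ∪ add   = {clear(e), clear(f), holding(d), ontable(f)}

== RESULT ==
["clear(e)", "clear(f)", "holding(d)", "ontable(f)"]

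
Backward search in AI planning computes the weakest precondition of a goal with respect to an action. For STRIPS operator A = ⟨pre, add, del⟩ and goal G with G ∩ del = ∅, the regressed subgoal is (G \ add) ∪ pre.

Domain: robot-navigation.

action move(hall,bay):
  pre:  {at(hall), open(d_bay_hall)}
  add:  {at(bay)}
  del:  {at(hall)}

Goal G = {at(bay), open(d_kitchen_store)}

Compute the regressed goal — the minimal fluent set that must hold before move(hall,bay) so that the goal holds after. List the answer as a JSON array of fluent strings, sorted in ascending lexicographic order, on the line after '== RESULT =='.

Regress:
  G ∩ del = {}  (empty — regression defined)
  G \ add = {at(bay), open(d_kitchen_store)} \ {at(bay)} = {open(d_kitchen_store)}
  ∪ pre   = {open(d_kitchen_store)} ∪ {at(hall), open(d_bay_hall)}
          = {at(hall), open(d_bay_hall), open(d_kitchen_store)}

== RESULT ==
["at(hall)", "open(d_bay_hall)", "open(d_kitchen_store)"]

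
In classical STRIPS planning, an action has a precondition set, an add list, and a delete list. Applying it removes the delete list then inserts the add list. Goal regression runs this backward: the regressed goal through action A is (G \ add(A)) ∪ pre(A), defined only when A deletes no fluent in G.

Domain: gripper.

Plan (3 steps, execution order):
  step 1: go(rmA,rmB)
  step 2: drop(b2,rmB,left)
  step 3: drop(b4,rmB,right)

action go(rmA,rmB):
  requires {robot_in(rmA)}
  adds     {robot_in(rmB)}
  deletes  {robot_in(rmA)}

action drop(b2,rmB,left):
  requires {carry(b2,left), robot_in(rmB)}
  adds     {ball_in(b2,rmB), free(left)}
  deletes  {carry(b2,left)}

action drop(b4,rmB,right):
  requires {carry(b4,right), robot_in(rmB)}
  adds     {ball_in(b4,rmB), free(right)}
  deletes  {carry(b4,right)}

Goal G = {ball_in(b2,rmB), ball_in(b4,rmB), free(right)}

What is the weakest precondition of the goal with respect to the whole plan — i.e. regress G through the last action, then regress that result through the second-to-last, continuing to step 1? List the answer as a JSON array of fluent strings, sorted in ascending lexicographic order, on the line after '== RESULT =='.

Work backward from the goal:
  through step 3 (drop(b4,rmB,right)): drop {ball_in(b4,rmB), free(right)}, keep {ball_in(b2,rmB)}, require {carry(b4,right), robot_in(rmB)}
    → {ball_in(b2,rmB), carry(b4,right), robot_in(rmB)}
  through step 2 (drop(b2,rmB,left)): drop {ball_in(b2,rmB)}, keep {carry(b4,right), robot_in(rmB)}, require {carry(b2,left), robot_in(rmB)}
    → {carry(b2,left), carry(b4,right), robot_in(rmB)}
  through step 1 (go(rmA,rmB)): drop {robot_in(rmB)}, keep {carry(b2,left), carry(b4,right)}, require {robot_in(rmA)}
    → {carry(b2,left), carry(b4,right), robot_in(rmA)}

== RESULT ==
["carry(b2,left)", "carry(b4,right)", "robot_in(rmA)"]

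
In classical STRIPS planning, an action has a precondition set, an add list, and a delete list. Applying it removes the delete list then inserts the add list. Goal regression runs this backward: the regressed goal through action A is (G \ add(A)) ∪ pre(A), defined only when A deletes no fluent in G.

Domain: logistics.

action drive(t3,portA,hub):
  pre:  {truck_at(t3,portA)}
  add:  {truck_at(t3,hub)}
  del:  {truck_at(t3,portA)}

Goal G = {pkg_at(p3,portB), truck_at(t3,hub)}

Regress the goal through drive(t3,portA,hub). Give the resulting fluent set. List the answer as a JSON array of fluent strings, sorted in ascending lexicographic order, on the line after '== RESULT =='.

Compute (G \ add) ∪ pre:
  G ∩ del = {}  (empty — regression defined)
  G \ add = {pkg_at(p3,portB), truck_at(t3,hub)} \ {truck_at(t3,hub)} = {pkg_at(p3,portB)}
  ∪ pre   = {pkg_at(p3,portB)} ∪ {truck_at(t3,portA)}
          = {pkg_at(p3,portB), truck_at(t3,portA)}

== RESULT ==
["pkg_at(p3,portB)", "truck_at(t3,portA)"]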